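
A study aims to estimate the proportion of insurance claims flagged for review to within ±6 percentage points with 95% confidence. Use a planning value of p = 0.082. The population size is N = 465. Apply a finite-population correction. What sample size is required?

n = 69

For a proportion with margin E = 0.06 at 95% confidence, z = 1.960.
n = p̂(1−p̂)(z/E)² = 0.082 × 0.918 × (1.960/0.06)² = 80.33 — call this n₀.
Finite-population correction with N = 465: n = n₀ / (1 + (n₀−1)/N) = 80.33 / 1.171 = 68.60
Round up: n = 69.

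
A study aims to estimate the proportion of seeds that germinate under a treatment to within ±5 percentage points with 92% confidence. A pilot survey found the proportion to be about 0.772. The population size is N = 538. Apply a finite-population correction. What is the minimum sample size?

155

For a proportion with margin E = 0.05 at 92% confidence, z = 1.751.
n = p̂(1−p̂)(z/E)² = 0.772 × 0.228 × (1.751/0.05)² = 215.87 — call this n₀.
Finite-population correction with N = 538: n = n₀ / (1 + (n₀−1)/N) = 215.87 / 1.399 = 154.30
Round up: n = 155.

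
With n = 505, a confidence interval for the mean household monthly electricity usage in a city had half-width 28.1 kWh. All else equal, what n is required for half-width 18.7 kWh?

1141

Margin of error scales as 1/√n, so n₂ = n₁·(E₁/E₂)².
n₂ = 505 × (28.1/18.7)² = 505 × 2.258 = 1140.29
Round up: n₂ = 1141.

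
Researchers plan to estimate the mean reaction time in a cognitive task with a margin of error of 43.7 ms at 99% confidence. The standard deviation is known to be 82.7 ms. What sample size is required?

24

For a mean, the margin of error is E = z·σ/√n, so n = (zσ/E)².
At 99% confidence, z = 2.576.
n = (2.576 × 82.7 / 43.7)² = 23.77
Round up: n = 24.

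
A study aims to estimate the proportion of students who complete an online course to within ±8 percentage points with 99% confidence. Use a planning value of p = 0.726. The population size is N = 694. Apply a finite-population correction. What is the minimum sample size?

n = 160

For a proportion with margin E = 0.08 at 99% confidence, z = 2.576.
n = p̂(1−p̂)(z/E)² = 0.726 × 0.274 × (2.576/0.08)² = 206.25 — call this n₀.
Finite-population correction with N = 694: n = n₀ / (1 + (n₀−1)/N) = 206.25 / 1.296 = 159.14
Round up: n = 160.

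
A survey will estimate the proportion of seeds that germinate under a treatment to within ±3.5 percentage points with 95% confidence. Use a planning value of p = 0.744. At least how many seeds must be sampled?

For a proportion with margin E = 0.035 at 95% confidence, z = 1.960.
n = p̂(1−p̂)(z/E)² = 0.744 × 0.256 × (1.960/0.035)² = 597.30
Round up: n = 598.

598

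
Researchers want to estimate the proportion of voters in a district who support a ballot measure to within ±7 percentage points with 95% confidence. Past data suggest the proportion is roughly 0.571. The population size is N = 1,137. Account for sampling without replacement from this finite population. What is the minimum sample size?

n = 165

For a proportion with margin E = 0.07 at 95% confidence, z = 1.960.
n = p̂(1−p̂)(z/E)² = 0.571 × 0.429 × (1.960/0.07)² = 192.05 — call this n₀.
Finite-population correction with N = 1,137: n = n₀ / (1 + (n₀−1)/N) = 192.05 / 1.168 = 164.43
Round up: n = 165.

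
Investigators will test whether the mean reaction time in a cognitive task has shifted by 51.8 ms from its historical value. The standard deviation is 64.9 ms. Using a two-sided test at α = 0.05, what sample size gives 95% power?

For a one-sample z-test, n = ((z_{α/2} + z_β)·σ/δ)².
z_{α/2} = 1.960 (two-sided α = 0.05); z_β = 1.645 (power 95% → β = 0.05).
n = (3.605 × 64.9 / 51.8)² = 20.40
Round up: n = 21.

21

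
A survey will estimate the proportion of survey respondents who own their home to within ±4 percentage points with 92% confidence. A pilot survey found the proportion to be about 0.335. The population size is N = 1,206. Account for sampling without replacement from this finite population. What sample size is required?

n = 316

For a proportion with margin E = 0.04 at 92% confidence, z = 1.751.
n = p̂(1−p̂)(z/E)² = 0.335 × 0.665 × (1.751/0.04)² = 426.89 — call this n₀.
Finite-population correction with N = 1,206: n = n₀ / (1 + (n₀−1)/N) = 426.89 / 1.353 = 315.51
Round up: n = 316.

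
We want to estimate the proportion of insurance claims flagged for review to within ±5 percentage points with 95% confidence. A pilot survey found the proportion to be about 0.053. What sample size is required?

For a proportion with margin E = 0.05 at 95% confidence, z = 1.960.
n = p̂(1−p̂)(z/E)² = 0.053 × 0.947 × (1.960/0.05)² = 77.13
Round up: n = 78.

78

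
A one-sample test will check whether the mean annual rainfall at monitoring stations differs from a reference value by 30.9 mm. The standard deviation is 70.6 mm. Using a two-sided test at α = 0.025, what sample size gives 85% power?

For a one-sample z-test, n = ((z_{α/2} + z_β)·σ/δ)².
z_{α/2} = 2.241 (two-sided α = 0.025); z_β = 1.036 (power 85% → β = 0.15).
n = (3.277 × 70.6 / 30.9)² = 56.06
Round up: n = 57.

n = 57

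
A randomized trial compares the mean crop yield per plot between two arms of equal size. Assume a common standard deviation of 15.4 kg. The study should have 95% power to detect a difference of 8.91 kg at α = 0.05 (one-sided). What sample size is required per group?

65 per group

For two equal groups, n per group = 2·((z_α + z_β)·σ/δ)².
z_α = 1.645; z_β = 1.645 (power 95%).
n = 2 × (3.290 × 15.4 / 8.91)² = 2 × 32.34 = 64.68
Round up: n = 65 per group.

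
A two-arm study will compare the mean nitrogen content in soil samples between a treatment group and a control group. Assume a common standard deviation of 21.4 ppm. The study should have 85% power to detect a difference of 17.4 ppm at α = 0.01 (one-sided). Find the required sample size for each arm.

35 per group

For two equal groups, n per group = 2·((z_α + z_β)·σ/δ)².
z_α = 2.326; z_β = 1.036 (power 85%).
n = 2 × (3.362 × 21.4 / 17.4)² = 2 × 17.10 = 34.20
Round up: n = 35 per group.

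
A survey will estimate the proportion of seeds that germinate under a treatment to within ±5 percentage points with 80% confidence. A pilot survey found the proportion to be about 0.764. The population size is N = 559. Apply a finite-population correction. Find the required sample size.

For a proportion with margin E = 0.05 at 80% confidence, z = 1.282.
n = p̂(1−p̂)(z/E)² = 0.764 × 0.236 × (1.282/0.05)² = 118.53 — call this n₀.
Finite-population correction with N = 559: n = n₀ / (1 + (n₀−1)/N) = 118.53 / 1.21 = 97.96
Round up: n = 98.

n = 98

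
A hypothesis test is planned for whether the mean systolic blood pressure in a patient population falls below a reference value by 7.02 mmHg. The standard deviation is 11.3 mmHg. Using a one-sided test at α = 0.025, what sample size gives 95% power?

For a one-sample z-test, n = ((z_α + z_β)·σ/δ)².
z_α = 1.960 (one-sided α = 0.025); z_β = 1.645 (power 95% → β = 0.05).
n = (3.605 × 11.3 / 7.02)² = 33.67
Round up: n = 34.

n = 34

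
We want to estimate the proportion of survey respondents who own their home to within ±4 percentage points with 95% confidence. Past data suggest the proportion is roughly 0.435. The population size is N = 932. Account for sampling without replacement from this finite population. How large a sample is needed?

362

For a proportion with margin E = 0.04 at 95% confidence, z = 1.960.
n = p̂(1−p̂)(z/E)² = 0.435 × 0.565 × (1.960/0.04)² = 590.11 — call this n₀.
Finite-population correction with N = 932: n = n₀ / (1 + (n₀−1)/N) = 590.11 / 1.632 = 361.59
Round up: n = 362.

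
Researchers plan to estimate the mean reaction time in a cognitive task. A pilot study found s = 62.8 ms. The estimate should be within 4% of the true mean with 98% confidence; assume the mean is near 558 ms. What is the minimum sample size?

43

For a mean, the margin of error is E = z·σ/√n, so n = (zσ/E)².
At 98% confidence, z = 2.326.
E = 4% of 558 = 22.32 ms.
n = (2.326 × 62.8 / 22.32)² = 42.83
Round up: n = 43.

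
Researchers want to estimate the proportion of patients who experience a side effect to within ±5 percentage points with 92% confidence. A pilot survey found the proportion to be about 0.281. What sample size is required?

248

For a proportion with margin E = 0.05 at 92% confidence, z = 1.751.
n = p̂(1−p̂)(z/E)² = 0.281 × 0.719 × (1.751/0.05)² = 247.78
Round up: n = 248.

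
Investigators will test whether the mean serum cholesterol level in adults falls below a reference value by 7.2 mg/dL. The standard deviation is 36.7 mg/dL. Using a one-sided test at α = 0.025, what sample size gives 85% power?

For a one-sample z-test, n = ((z_α + z_β)·σ/δ)².
z_α = 1.960 (one-sided α = 0.025); z_β = 1.036 (power 85% → β = 0.15).
n = (2.996 × 36.7 / 7.2)² = 233.21
Round up: n = 234.

234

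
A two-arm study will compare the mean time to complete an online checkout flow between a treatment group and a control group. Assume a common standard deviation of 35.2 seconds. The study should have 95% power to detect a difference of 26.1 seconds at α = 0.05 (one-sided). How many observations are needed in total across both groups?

80 total

For two equal groups, n per group = 2·((z_α + z_β)·σ/δ)².
z_α = 1.645; z_β = 1.645 (power 95%).
n = 2 × (3.290 × 35.2 / 26.1)² = 2 × 19.69 = 39.38
Round up: n = 40 per group.
Total across both groups: 2 × 40 = 80.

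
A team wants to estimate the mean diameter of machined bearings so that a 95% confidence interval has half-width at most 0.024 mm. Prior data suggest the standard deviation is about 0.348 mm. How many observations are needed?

For a mean, the margin of error is E = z·σ/√n, so n = (zσ/E)².
At 95% confidence, z = 1.960.
n = (1.960 × 0.348 / 0.024)² = 807.70
Round up: n = 808.

808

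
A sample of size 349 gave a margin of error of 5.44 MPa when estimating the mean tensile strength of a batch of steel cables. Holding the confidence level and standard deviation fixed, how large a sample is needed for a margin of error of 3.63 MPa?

Margin of error scales as 1/√n, so n₂ = n₁·(E₁/E₂)².
n₂ = 349 × (5.44/3.63)² = 349 × 2.246 = 783.85
Round up: n₂ = 784.

784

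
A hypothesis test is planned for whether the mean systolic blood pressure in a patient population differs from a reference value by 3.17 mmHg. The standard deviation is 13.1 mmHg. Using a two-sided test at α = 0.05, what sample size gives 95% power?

222

For a one-sample z-test, n = ((z_{α/2} + z_β)·σ/δ)².
z_{α/2} = 1.960 (two-sided α = 0.05); z_β = 1.645 (power 95% → β = 0.05).
n = (3.605 × 13.1 / 3.17)² = 221.94
Round up: n = 222.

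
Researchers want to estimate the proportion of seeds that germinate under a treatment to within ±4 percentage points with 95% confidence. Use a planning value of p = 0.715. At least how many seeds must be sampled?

490

For a proportion with margin E = 0.04 at 95% confidence, z = 1.960.
n = p̂(1−p̂)(z/E)² = 0.715 × 0.285 × (1.960/0.04)² = 489.26
Round up: n = 490.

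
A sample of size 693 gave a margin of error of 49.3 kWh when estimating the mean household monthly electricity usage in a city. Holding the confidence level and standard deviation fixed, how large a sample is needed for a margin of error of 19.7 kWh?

Margin of error scales as 1/√n, so n₂ = n₁·(E₁/E₂)².
n₂ = 693 × (49.3/19.7)² = 693 × 6.263 = 4340.26
Round up: n₂ = 4341.

4341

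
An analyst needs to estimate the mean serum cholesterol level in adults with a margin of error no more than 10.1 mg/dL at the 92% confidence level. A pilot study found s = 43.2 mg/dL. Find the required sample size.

For a mean, the margin of error is E = z·σ/√n, so n = (zσ/E)².
At 92% confidence, z = 1.751.
n = (1.751 × 43.2 / 10.1)² = 56.09
Round up: n = 57.

57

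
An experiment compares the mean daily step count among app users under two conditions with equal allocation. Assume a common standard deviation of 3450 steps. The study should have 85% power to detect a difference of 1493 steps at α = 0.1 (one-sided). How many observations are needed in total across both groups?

116 total

For two equal groups, n per group = 2·((z_α + z_β)·σ/δ)².
z_α = 1.282; z_β = 1.036 (power 85%).
n = 2 × (2.318 × 3450 / 1493)² = 2 × 28.69 = 57.38
Round up: n = 58 per group.
Total across both groups: 2 × 58 = 116.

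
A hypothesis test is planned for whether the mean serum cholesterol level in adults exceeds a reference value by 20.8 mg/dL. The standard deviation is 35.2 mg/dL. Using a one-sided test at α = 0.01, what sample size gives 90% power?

38

For a one-sample z-test, n = ((z_α + z_β)·σ/δ)².
z_α = 2.326 (one-sided α = 0.01); z_β = 1.282 (power 90% → β = 0.1).
n = (3.608 × 35.2 / 20.8)² = 37.28
Round up: n = 38.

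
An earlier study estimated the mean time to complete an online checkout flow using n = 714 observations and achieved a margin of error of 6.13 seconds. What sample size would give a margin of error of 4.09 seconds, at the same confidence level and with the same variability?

1604

Margin of error scales as 1/√n, so n₂ = n₁·(E₁/E₂)².
n₂ = 714 × (6.13/4.09)² = 714 × 2.246 = 1603.64
Round up: n₂ = 1604.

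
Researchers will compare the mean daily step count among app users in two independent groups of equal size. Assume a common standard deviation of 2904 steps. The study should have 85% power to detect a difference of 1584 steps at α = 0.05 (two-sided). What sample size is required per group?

For two equal groups, n per group = 2·((z_{α/2} + z_β)·σ/δ)².
z_{α/2} = 1.960; z_β = 1.036 (power 85%).
n = 2 × (2.996 × 2904 / 1584)² = 2 × 30.17 = 60.34
Round up: n = 61 per group.

61 per group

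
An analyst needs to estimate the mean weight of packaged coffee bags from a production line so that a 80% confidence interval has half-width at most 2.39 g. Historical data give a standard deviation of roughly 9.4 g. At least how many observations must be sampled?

For a mean, the margin of error is E = z·σ/√n, so n = (zσ/E)².
At 80% confidence, z = 1.282.
n = (1.282 × 9.4 / 2.39)² = 25.42
Round up: n = 26.

n = 26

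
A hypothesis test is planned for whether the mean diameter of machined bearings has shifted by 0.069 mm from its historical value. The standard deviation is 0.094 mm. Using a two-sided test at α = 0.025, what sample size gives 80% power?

For a one-sample z-test, n = ((z_{α/2} + z_β)·σ/δ)².
z_{α/2} = 2.241 (two-sided α = 0.025); z_β = 0.842 (power 80% → β = 0.2).
n = (3.083 × 0.094 / 0.069)² = 17.64
Round up: n = 18.

18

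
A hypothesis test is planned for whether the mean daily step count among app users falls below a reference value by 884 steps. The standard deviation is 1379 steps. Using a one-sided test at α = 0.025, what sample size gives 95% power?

For a one-sample z-test, n = ((z_α + z_β)·σ/δ)².
z_α = 1.960 (one-sided α = 0.025); z_β = 1.645 (power 95% → β = 0.05).
n = (3.605 × 1379 / 884)² = 31.63
Round up: n = 32.

32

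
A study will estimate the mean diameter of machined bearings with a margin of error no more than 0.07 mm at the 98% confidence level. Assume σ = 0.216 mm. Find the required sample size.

52

For a mean, the margin of error is E = z·σ/√n, so n = (zσ/E)².
At 98% confidence, z = 2.326.
n = (2.326 × 0.216 / 0.07)² = 51.51
Round up: n = 52.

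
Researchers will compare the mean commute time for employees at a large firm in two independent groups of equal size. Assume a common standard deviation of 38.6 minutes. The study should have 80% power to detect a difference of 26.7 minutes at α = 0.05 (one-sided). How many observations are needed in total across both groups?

For two equal groups, n per group = 2·((z_α + z_β)·σ/δ)².
z_α = 1.645; z_β = 0.842 (power 80%).
n = 2 × (2.487 × 38.6 / 26.7)² = 2 × 12.93 = 25.86
Round up: n = 26 per group.
Total across both groups: 2 × 26 = 52.

52 total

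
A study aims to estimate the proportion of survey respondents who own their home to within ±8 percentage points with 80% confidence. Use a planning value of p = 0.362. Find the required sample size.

For a proportion with margin E = 0.08 at 80% confidence, z = 1.282.
n = p̂(1−p̂)(z/E)² = 0.362 × 0.638 × (1.282/0.08)² = 59.31
Round up: n = 60.

60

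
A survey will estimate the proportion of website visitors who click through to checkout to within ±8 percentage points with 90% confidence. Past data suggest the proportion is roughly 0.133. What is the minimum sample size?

For a proportion with margin E = 0.08 at 90% confidence, z = 1.645.
n = p̂(1−p̂)(z/E)² = 0.133 × 0.867 × (1.645/0.08)² = 48.76
Round up: n = 49.

n = 49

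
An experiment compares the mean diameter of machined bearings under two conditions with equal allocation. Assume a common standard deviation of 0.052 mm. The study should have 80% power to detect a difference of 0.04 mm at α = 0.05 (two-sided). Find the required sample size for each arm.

27 per group

For two equal groups, n per group = 2·((z_{α/2} + z_β)·σ/δ)².
z_{α/2} = 1.960; z_β = 0.842 (power 80%).
n = 2 × (2.802 × 0.052 / 0.04)² = 2 × 13.27 = 26.54
Round up: n = 27 per group.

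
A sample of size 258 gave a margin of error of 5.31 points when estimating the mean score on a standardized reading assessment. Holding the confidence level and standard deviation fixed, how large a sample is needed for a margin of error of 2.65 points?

1036

Margin of error scales as 1/√n, so n₂ = n₁·(E₁/E₂)².
n₂ = 258 × (5.31/2.65)² = 258 × 4.015 = 1035.87
Round up: n₂ = 1036.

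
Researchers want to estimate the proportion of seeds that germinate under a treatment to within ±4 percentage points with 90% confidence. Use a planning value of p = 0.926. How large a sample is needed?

For a proportion with margin E = 0.04 at 90% confidence, z = 1.645.
n = p̂(1−p̂)(z/E)² = 0.926 × 0.074 × (1.645/0.04)² = 115.89
Round up: n = 116.

116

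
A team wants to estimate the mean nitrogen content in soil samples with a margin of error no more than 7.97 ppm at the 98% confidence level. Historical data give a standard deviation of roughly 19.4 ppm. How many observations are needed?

33

For a mean, the margin of error is E = z·σ/√n, so n = (zσ/E)².
At 98% confidence, z = 2.326.
n = (2.326 × 19.4 / 7.97)² = 32.06
Round up: n = 33.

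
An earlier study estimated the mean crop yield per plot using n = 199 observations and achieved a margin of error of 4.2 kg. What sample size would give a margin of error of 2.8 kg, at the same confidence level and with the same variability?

448

Margin of error scales as 1/√n, so n₂ = n₁·(E₁/E₂)².
n₂ = 199 × (4.2/2.8)² = 199 × 2.25 = 447.75
Round up: n₂ = 448.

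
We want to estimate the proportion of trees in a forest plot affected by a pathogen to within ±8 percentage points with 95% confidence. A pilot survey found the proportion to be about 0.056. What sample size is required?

n = 32

For a proportion with margin E = 0.08 at 95% confidence, z = 1.960.
n = p̂(1−p̂)(z/E)² = 0.056 × 0.944 × (1.960/0.08)² = 31.73
Round up: n = 32.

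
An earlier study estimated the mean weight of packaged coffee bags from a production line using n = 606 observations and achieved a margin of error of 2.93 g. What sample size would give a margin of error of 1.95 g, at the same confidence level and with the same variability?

Margin of error scales as 1/√n, so n₂ = n₁·(E₁/E₂)².
n₂ = 606 × (2.93/1.95)² = 606 × 2.258 = 1368.35
Round up: n₂ = 1369.

1369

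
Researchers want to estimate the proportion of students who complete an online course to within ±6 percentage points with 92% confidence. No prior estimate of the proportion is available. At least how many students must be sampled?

213

For a proportion with margin E = 0.06 at 92% confidence, z = 1.751.
With no prior estimate, use p = 0.5, which maximizes p(1−p) at 0.25.
n = 0.25 × (z/E)² = 0.25 × (1.751/0.06)² = 212.92
Round up: n = 213.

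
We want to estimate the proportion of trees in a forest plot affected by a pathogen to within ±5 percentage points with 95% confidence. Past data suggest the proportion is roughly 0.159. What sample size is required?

n = 206

For a proportion with margin E = 0.05 at 95% confidence, z = 1.960.
n = p̂(1−p̂)(z/E)² = 0.159 × 0.841 × (1.960/0.05)² = 205.48
Round up: n = 206.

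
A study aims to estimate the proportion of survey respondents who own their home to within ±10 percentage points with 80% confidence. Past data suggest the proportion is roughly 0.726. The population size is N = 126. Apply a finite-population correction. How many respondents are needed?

27

For a proportion with margin E = 0.1 at 80% confidence, z = 1.282.
n = p̂(1−p̂)(z/E)² = 0.726 × 0.274 × (1.282/0.1)² = 32.69 — call this n₀.
Finite-population correction with N = 126: n = n₀ / (1 + (n₀−1)/N) = 32.69 / 1.252 = 26.11
Round up: n = 27.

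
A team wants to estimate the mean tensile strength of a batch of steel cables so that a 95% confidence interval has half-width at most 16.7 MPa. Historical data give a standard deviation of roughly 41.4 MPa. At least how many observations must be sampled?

For a mean, the margin of error is E = z·σ/√n, so n = (zσ/E)².
At 95% confidence, z = 1.960.
n = (1.960 × 41.4 / 16.7)² = 23.61
Round up: n = 24.

24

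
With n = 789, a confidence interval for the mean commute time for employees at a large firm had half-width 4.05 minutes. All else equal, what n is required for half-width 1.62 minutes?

Margin of error scales as 1/√n, so n₂ = n₁·(E₁/E₂)².
n₂ = 789 × (4.05/1.62)² = 789 × 6.25 = 4931.25
Round up: n₂ = 4932.

n = 4932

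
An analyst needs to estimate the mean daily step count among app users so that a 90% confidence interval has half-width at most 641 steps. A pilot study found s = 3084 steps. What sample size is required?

For a mean, the margin of error is E = z·σ/√n, so n = (zσ/E)².
At 90% confidence, z = 1.645.
n = (1.645 × 3084 / 641)² = 62.64
Round up: n = 63.

63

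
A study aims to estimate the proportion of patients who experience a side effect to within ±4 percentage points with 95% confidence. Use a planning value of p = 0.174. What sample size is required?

346

For a proportion with margin E = 0.04 at 95% confidence, z = 1.960.
n = p̂(1−p̂)(z/E)² = 0.174 × 0.826 × (1.960/0.04)² = 345.08
Round up: n = 346.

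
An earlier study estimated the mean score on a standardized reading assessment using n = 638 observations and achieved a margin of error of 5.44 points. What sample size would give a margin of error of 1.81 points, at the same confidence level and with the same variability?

5764

Margin of error scales as 1/√n, so n₂ = n₁·(E₁/E₂)².
n₂ = 638 × (5.44/1.81)² = 638 × 9.033 = 5763.05
Round up: n₂ = 5764.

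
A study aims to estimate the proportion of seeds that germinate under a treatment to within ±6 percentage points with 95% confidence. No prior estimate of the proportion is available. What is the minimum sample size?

For a proportion with margin E = 0.06 at 95% confidence, z = 1.960.
With no prior estimate, use p = 0.5, which maximizes p(1−p) at 0.25.
n = 0.25 × (z/E)² = 0.25 × (1.960/0.06)² = 266.78
Round up: n = 267.

267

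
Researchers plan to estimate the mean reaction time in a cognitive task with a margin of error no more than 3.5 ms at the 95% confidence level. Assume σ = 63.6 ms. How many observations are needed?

n = 1269

For a mean, the margin of error is E = z·σ/√n, so n = (zσ/E)².
At 95% confidence, z = 1.960.
n = (1.960 × 63.6 / 3.5)² = 1268.50
Round up: n = 1269.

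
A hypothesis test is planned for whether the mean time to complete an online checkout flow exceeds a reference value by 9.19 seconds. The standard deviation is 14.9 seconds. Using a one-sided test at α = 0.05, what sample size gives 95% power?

29

For a one-sample z-test, n = ((z_α + z_β)·σ/δ)².
z_α = 1.645 (one-sided α = 0.05); z_β = 1.645 (power 95% → β = 0.05).
n = (3.290 × 14.9 / 9.19)² = 28.45
Round up: n = 29.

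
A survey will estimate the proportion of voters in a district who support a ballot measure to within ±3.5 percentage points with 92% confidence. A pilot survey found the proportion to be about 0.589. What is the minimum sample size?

606

For a proportion with margin E = 0.035 at 92% confidence, z = 1.751.
n = p̂(1−p̂)(z/E)² = 0.589 × 0.411 × (1.751/0.035)² = 605.89
Round up: n = 606.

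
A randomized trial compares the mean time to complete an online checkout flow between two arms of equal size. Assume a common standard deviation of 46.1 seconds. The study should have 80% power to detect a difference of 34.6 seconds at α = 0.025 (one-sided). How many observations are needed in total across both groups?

56 total

For two equal groups, n per group = 2·((z_α + z_β)·σ/δ)².
z_α = 1.960; z_β = 0.842 (power 80%).
n = 2 × (2.802 × 46.1 / 34.6)² = 2 × 13.94 = 27.88
Round up: n = 28 per group.
Total across both groups: 2 × 28 = 56.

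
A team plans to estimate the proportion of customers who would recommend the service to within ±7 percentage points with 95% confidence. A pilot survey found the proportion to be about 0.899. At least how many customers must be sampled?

72

For a proportion with margin E = 0.07 at 95% confidence, z = 1.960.
n = p̂(1−p̂)(z/E)² = 0.899 × 0.101 × (1.960/0.07)² = 71.19
Round up: n = 72.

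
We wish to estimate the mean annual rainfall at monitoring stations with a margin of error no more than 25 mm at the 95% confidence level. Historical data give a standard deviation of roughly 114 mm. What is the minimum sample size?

For a mean, the margin of error is E = z·σ/√n, so n = (zσ/E)².
At 95% confidence, z = 1.960.
n = (1.960 × 114 / 25)² = 79.88
Round up: n = 80.

80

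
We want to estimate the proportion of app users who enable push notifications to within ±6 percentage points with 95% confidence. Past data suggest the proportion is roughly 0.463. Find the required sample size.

For a proportion with margin E = 0.06 at 95% confidence, z = 1.960.
n = p̂(1−p̂)(z/E)² = 0.463 × 0.537 × (1.960/0.06)² = 265.32
Round up: n = 266.

n = 266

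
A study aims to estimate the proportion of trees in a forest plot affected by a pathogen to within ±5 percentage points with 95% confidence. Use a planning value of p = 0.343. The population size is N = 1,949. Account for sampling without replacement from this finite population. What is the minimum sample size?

For a proportion with margin E = 0.05 at 95% confidence, z = 1.960.
n = p̂(1−p̂)(z/E)² = 0.343 × 0.657 × (1.960/0.05)² = 346.28 — call this n₀.
Finite-population correction with N = 1,949: n = n₀ / (1 + (n₀−1)/N) = 346.28 / 1.177 = 294.21
Round up: n = 295.

295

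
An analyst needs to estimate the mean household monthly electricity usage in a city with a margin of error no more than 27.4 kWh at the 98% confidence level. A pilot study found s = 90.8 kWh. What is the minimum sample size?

60

For a mean, the margin of error is E = z·σ/√n, so n = (zσ/E)².
At 98% confidence, z = 2.326.
n = (2.326 × 90.8 / 27.4)² = 59.41
Round up: n = 60.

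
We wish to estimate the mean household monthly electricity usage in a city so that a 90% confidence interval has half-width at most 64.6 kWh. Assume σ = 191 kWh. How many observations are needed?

For a mean, the margin of error is E = z·σ/√n, so n = (zσ/E)².
At 90% confidence, z = 1.645.
n = (1.645 × 191 / 64.6)² = 23.66
Round up: n = 24.

24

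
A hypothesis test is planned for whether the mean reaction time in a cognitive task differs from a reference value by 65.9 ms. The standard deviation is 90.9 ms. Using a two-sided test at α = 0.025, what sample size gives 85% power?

21

For a one-sample z-test, n = ((z_{α/2} + z_β)·σ/δ)².
z_{α/2} = 2.241 (two-sided α = 0.025); z_β = 1.036 (power 85% → β = 0.15).
n = (3.277 × 90.9 / 65.9)² = 20.43
Round up: n = 21.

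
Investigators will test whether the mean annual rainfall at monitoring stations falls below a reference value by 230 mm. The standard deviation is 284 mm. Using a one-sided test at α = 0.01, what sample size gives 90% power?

n = 20

For a one-sample z-test, n = ((z_α + z_β)·σ/δ)².
z_α = 2.326 (one-sided α = 0.01); z_β = 1.282 (power 90% → β = 0.1).
n = (3.608 × 284 / 230)² = 19.85
Round up: n = 20.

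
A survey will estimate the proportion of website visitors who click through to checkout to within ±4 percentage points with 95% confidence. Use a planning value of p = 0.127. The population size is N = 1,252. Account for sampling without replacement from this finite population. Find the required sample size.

220

For a proportion with margin E = 0.04 at 95% confidence, z = 1.960.
n = p̂(1−p̂)(z/E)² = 0.127 × 0.873 × (1.960/0.04)² = 266.20 — call this n₀.
Finite-population correction with N = 1,252: n = n₀ / (1 + (n₀−1)/N) = 266.20 / 1.212 = 219.64
Round up: n = 220.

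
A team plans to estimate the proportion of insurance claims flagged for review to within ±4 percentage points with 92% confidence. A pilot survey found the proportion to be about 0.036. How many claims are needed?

For a proportion with margin E = 0.04 at 92% confidence, z = 1.751.
n = p̂(1−p̂)(z/E)² = 0.036 × 0.964 × (1.751/0.04)² = 66.50
Round up: n = 67.

n = 67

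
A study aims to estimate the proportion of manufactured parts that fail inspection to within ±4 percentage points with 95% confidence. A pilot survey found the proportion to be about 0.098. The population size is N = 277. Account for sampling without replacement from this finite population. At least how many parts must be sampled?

n = 121

For a proportion with margin E = 0.04 at 95% confidence, z = 1.960.
n = p̂(1−p̂)(z/E)² = 0.098 × 0.902 × (1.960/0.04)² = 212.24 — call this n₀.
Finite-population correction with N = 277: n = n₀ / (1 + (n₀−1)/N) = 212.24 / 1.763 = 120.39
Round up: n = 121.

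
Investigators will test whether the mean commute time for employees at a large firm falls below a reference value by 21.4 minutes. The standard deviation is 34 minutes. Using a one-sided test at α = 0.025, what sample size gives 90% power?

For a one-sample z-test, n = ((z_α + z_β)·σ/δ)².
z_α = 1.960 (one-sided α = 0.025); z_β = 1.282 (power 90% → β = 0.1).
n = (3.242 × 34 / 21.4)² = 26.53
Round up: n = 27.

27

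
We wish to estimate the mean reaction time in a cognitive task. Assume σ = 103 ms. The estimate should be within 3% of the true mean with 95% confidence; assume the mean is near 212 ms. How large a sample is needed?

1008

For a mean, the margin of error is E = z·σ/√n, so n = (zσ/E)².
At 95% confidence, z = 1.960.
E = 3% of 212 = 6.36 ms.
n = (1.960 × 103 / 6.36)² = 1007.56
Round up: n = 1008.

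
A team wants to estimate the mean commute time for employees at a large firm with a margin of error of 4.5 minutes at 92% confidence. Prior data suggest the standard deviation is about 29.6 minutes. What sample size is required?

For a mean, the margin of error is E = z·σ/√n, so n = (zσ/E)².
At 92% confidence, z = 1.751.
n = (1.751 × 29.6 / 4.5)² = 132.66
Round up: n = 133.

133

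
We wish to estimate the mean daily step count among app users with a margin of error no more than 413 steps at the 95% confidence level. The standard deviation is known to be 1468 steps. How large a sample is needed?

49

For a mean, the margin of error is E = z·σ/√n, so n = (zσ/E)².
At 95% confidence, z = 1.960.
n = (1.960 × 1468 / 413)² = 48.54
Round up: n = 49.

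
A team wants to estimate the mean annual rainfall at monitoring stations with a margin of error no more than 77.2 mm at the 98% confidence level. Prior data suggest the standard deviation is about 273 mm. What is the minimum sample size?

For a mean, the margin of error is E = z·σ/√n, so n = (zσ/E)².
At 98% confidence, z = 2.326.
n = (2.326 × 273 / 77.2)² = 67.66
Round up: n = 68.

68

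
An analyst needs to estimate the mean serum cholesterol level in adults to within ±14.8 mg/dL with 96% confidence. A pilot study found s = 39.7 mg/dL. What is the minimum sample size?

For a mean, the margin of error is E = z·σ/√n, so n = (zσ/E)².
At 96% confidence, z = 2.054.
n = (2.054 × 39.7 / 14.8)² = 30.36
Round up: n = 31.

n = 31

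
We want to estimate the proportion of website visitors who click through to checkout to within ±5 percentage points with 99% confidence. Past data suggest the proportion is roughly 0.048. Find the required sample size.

For a proportion with margin E = 0.05 at 99% confidence, z = 2.576.
n = p̂(1−p̂)(z/E)² = 0.048 × 0.952 × (2.576/0.05)² = 121.29
Round up: n = 122.

122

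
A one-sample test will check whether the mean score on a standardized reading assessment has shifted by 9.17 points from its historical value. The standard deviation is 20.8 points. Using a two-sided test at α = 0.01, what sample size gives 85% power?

For a one-sample z-test, n = ((z_{α/2} + z_β)·σ/δ)².
z_{α/2} = 2.576 (two-sided α = 0.01); z_β = 1.036 (power 85% → β = 0.15).
n = (3.612 × 20.8 / 9.17)² = 67.12
Round up: n = 68.

n = 68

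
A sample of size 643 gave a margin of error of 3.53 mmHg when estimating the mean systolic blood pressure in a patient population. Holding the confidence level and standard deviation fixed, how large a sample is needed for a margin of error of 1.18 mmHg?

5755

Margin of error scales as 1/√n, so n₂ = n₁·(E₁/E₂)².
n₂ = 643 × (3.53/1.18)² = 643 × 8.949 = 5754.21
Round up: n₂ = 5755.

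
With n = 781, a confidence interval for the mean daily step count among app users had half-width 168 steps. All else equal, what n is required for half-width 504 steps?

87

Margin of error scales as 1/√n, so n₂ = n₁·(E₁/E₂)².
n₂ = 781 × (168/504)² = 781 × 0.1111 = 86.77
Round up: n₂ = 87.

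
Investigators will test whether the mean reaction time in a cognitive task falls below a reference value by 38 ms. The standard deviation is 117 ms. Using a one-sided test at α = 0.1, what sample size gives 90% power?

63

For a one-sample z-test, n = ((z_α + z_β)·σ/δ)².
z_α = 1.282 (one-sided α = 0.1); z_β = 1.282 (power 90% → β = 0.1).
n = (2.564 × 117 / 38)² = 62.32
Round up: n = 63.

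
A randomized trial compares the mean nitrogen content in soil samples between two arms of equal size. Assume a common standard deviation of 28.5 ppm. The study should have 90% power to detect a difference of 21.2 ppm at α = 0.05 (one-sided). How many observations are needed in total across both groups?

For two equal groups, n per group = 2·((z_α + z_β)·σ/δ)².
z_α = 1.645; z_β = 1.282 (power 90%).
n = 2 × (2.927 × 28.5 / 21.2)² = 2 × 15.48 = 30.96
Round up: n = 31 per group.
Total across both groups: 2 × 31 = 62.

62 total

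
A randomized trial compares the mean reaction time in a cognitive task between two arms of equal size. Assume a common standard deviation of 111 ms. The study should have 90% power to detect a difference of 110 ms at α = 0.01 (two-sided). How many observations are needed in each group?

For two equal groups, n per group = 2·((z_{α/2} + z_β)·σ/δ)².
z_{α/2} = 2.576; z_β = 1.282 (power 90%).
n = 2 × (3.858 × 111 / 110)² = 2 × 15.16 = 30.32
Round up: n = 31 per group.

31 per group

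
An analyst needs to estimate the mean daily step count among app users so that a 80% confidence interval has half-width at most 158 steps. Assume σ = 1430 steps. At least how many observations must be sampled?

135

For a mean, the margin of error is E = z·σ/√n, so n = (zσ/E)².
At 80% confidence, z = 1.282.
n = (1.282 × 1430 / 158)² = 134.63
Round up: n = 135.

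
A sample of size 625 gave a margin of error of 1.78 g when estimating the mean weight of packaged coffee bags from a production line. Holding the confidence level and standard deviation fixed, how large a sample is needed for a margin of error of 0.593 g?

Margin of error scales as 1/√n, so n₂ = n₁·(E₁/E₂)².
n₂ = 625 × (1.78/0.593)² = 625 × 9.01 = 5631.25
Round up: n₂ = 5632.

5632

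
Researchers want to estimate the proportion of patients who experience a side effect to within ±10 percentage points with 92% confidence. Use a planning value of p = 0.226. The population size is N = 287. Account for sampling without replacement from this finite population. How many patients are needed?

For a proportion with margin E = 0.1 at 92% confidence, z = 1.751.
n = p̂(1−p̂)(z/E)² = 0.226 × 0.774 × (1.751/0.1)² = 53.63 — call this n₀.
Finite-population correction with N = 287: n = n₀ / (1 + (n₀−1)/N) = 53.63 / 1.183 = 45.33
Round up: n = 46.

46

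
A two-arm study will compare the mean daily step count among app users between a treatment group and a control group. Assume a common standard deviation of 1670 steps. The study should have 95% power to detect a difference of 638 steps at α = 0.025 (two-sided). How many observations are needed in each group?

207 per group

For two equal groups, n per group = 2·((z_{α/2} + z_β)·σ/δ)².
z_{α/2} = 2.241; z_β = 1.645 (power 95%).
n = 2 × (3.886 × 1670 / 638)² = 2 × 103.47 = 206.94
Round up: n = 207 per group.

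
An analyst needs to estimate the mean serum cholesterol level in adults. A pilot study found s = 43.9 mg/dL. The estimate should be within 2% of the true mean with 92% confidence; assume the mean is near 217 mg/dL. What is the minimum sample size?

314

For a mean, the margin of error is E = z·σ/√n, so n = (zσ/E)².
At 92% confidence, z = 1.751.
E = 2% of 217 = 4.34 mg/dL.
n = (1.751 × 43.9 / 4.34)² = 313.71
Round up: n = 314.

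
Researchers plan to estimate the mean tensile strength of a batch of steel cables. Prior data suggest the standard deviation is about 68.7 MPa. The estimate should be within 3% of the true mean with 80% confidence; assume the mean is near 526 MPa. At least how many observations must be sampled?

For a mean, the margin of error is E = z·σ/√n, so n = (zσ/E)².
At 80% confidence, z = 1.282.
E = 3% of 526 = 15.78 MPa.
n = (1.282 × 68.7 / 15.78)² = 31.15
Round up: n = 32.

32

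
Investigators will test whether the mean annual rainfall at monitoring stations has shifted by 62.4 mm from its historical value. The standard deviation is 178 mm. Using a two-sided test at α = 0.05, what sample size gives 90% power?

86

For a one-sample z-test, n = ((z_{α/2} + z_β)·σ/δ)².
z_{α/2} = 1.960 (two-sided α = 0.05); z_β = 1.282 (power 90% → β = 0.1).
n = (3.242 × 178 / 62.4)² = 85.53
Round up: n = 86.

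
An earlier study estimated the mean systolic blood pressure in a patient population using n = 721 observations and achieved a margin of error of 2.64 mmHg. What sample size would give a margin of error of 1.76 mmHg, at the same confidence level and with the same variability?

1623

Margin of error scales as 1/√n, so n₂ = n₁·(E₁/E₂)².
n₂ = 721 × (2.64/1.76)² = 721 × 2.25 = 1622.25
Round up: n₂ = 1623.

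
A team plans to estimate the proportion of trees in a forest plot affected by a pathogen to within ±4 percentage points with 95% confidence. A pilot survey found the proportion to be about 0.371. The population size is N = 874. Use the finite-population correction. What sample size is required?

For a proportion with margin E = 0.04 at 95% confidence, z = 1.960.
n = p̂(1−p̂)(z/E)² = 0.371 × 0.629 × (1.960/0.04)² = 560.29 — call this n₀.
Finite-population correction with N = 874: n = n₀ / (1 + (n₀−1)/N) = 560.29 / 1.64 = 341.64
Round up: n = 342.

342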